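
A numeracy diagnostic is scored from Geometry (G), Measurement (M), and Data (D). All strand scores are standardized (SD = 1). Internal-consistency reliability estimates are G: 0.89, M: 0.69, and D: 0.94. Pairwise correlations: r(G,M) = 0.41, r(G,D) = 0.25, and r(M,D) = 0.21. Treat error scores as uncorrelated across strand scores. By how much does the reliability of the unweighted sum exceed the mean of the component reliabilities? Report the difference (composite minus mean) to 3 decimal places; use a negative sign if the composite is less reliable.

0.059

Var(sum) = 3 + 1.74 = 4.74; true-score variance = 2.52 + 1.74 = 4.26; composite reliability = 0.8987.
Mean component reliability = 0.8400.
Difference = 0.8987 − 0.8400 = 0.059.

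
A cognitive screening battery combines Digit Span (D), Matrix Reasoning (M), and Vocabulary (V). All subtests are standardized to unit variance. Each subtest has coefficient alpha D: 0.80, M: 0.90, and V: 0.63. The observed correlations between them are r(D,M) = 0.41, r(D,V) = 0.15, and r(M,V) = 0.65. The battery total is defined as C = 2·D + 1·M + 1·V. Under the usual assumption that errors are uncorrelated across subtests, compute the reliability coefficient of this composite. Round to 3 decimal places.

Var(C) = 2² + 1 + 1 + 2·[2·0.41 + 2·0.15 + 0.65] = 6 + 3.54 = 9.54.
Under uncorrelated errors the observed covariances equal the true-score covariances, so only the own-variance terms attenuate.
True-score variance = [2²·0.80 + 0.90 + 0.63] + 3.54 = 4.73 + 3.54 = 8.27.
Reliability = 8.27 / 9.54 = 0.867.

0.867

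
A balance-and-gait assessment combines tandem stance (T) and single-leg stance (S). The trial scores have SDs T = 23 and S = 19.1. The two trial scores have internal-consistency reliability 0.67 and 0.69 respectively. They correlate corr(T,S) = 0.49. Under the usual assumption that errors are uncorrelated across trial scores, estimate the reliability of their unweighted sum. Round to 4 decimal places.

Var(T+S) = 23² + 19.1² + 2·[23·19.1·0.49] = 893.81 + 430.514 = 1324.32.
Under uncorrelated errors the observed covariances equal the true-score covariances, so only the own-variance terms attenuate.
True-score variance = [23²·0.67 + 19.1²·0.69] + 430.514 = 606.149 + 430.514 = 1036.66.
Reliability = 1036.66 / 1324.32 = 0.7828.

0.7828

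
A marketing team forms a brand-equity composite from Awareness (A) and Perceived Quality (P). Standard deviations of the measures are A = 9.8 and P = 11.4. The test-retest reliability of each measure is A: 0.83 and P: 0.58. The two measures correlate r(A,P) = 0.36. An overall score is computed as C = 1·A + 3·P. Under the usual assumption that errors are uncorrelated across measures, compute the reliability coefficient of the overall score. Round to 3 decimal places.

0.663

Var(C) = 9.8² + 3²·11.4² + 2·[3·9.8·11.4·0.36] = 1265.68 + 241.315 = 1507.
Because errors are independent across components, Cov(Tᵢ,Tⱼ) = Cov(Xᵢ,Xⱼ); the off-diagonal part of the true-score variance is the same as above.
True-score variance = [9.8²·0.83 + 3²·11.4²·0.58] + 241.315 = 758.104 + 241.315 = 999.42.
Reliability = 999.42 / 1507 = 0.663.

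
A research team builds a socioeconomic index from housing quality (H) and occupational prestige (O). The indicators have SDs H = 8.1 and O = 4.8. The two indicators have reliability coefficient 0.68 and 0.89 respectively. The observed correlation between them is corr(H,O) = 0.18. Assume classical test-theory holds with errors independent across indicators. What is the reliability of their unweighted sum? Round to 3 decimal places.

0.771

Var(H+O) = 8.1² + 4.8² + 2·[8.1·4.8·0.18] = 88.65 + 13.9968 = 102.647.
Because errors are independent across components, Cov(Tᵢ,Tⱼ) = Cov(Xᵢ,Xⱼ); the off-diagonal part of the true-score variance is the same as above.
True-score variance = [8.1²·0.68 + 4.8²·0.89] + 13.9968 = 65.1204 + 13.9968 = 79.1172.
Reliability = 79.1172 / 102.647 = 0.771.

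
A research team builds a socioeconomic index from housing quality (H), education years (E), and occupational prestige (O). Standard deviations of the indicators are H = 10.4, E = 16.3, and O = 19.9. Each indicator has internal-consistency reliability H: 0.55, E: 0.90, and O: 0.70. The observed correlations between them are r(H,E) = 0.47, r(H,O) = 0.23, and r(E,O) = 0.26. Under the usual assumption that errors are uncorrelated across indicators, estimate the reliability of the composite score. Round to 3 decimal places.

0.837

Var(H+E+O) = 10.4² + 16.3² + 19.9² + 2·[10.4·16.3·0.47 + 10.4·19.9·0.23 + 16.3·19.9·0.26] = 769.86 + 423.223 = 1193.08.
Under uncorrelated errors the observed covariances equal the true-score covariances, so only the own-variance terms attenuate.
True-score variance = [10.4²·0.55 + 16.3²·0.90 + 19.9²·0.70] + 423.223 = 575.816 + 423.223 = 999.039.
Reliability = 999.039 / 1193.08 = 0.837.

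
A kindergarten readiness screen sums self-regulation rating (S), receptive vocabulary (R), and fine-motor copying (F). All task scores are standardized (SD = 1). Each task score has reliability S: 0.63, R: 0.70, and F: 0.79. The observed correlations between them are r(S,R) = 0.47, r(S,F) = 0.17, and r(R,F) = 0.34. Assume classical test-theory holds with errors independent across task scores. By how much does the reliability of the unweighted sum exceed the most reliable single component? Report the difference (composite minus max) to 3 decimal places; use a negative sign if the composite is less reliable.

0.033

Var(sum) = 3 + 1.96 = 4.96; true-score variance = 2.12 + 1.96 = 4.08; composite reliability = 0.8226.
Max component reliability = 0.7900.
Difference = 0.8226 − 0.7900 = 0.033.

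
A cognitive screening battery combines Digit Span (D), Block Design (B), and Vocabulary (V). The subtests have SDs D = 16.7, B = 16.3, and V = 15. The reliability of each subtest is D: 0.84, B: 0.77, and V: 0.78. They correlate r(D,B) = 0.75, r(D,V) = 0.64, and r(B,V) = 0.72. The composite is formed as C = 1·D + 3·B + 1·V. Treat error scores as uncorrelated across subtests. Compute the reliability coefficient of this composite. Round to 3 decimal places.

0.883

Var(C) = 16.7² + 3²·16.3² + 15² + 2·[3·16.7·16.3·0.75 + 16.7·15·0.64 + 3·16.3·15·0.72] = 2895.1 + 2601.83 = 5496.93.
Because errors are independent across components, Cov(Tᵢ,Tⱼ) = Cov(Xᵢ,Xⱼ); the off-diagonal part of the true-score variance is the same as above.
True-score variance = [16.7²·0.84 + 3²·16.3²·0.77 + 15²·0.78] + 2601.83 = 2251 + 2601.83 = 4852.82.
Reliability = 4852.82 / 5496.93 = 0.883.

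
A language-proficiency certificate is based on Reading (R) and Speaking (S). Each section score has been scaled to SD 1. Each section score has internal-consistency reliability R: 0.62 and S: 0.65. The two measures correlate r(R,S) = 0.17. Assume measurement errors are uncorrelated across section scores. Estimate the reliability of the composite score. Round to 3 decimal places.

0.688

Var(R+S) = 2 + 2·[0.17] = 2 + 0.34 = 2.34.
Because errors are independent across components, Cov(Tᵢ,Tⱼ) = Cov(Xᵢ,Xⱼ); the off-diagonal part of the true-score variance is the same as above.
True-score variance = [0.62 + 0.65] + 0.34 = 1.27 + 0.34 = 1.61.
Reliability = 1.61 / 2.34 = 0.688.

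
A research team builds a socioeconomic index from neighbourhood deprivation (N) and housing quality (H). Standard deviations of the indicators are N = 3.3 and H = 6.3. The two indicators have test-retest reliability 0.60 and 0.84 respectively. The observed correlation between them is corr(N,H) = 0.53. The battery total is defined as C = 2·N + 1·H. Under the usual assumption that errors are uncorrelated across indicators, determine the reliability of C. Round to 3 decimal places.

Var(C) = 2²·3.3² + 6.3² + 2·[2·3.3·6.3·0.53] = 83.25 + 44.0748 = 127.325.
Because errors are independent across components, Cov(Tᵢ,Tⱼ) = Cov(Xᵢ,Xⱼ); the off-diagonal part of the true-score variance is the same as above.
True-score variance = [2²·3.3²·0.60 + 6.3²·0.84] + 44.0748 = 59.4756 + 44.0748 = 103.55.
Reliability = 103.55 / 127.325 = 0.813.

0.813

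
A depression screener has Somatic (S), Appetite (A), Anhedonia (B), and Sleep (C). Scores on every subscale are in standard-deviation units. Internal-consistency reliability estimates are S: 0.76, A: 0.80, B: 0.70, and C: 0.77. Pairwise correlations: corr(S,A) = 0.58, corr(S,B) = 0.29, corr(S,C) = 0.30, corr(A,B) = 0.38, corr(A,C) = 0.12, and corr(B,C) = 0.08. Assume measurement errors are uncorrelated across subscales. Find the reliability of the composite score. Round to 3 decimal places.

0.871

Var(S+A+B+C) = 4 + 2·[0.58 + 0.29 + 0.30 + 0.38 + 0.12 + 0.08] = 4 + 3.5 = 7.5.
With uncorrelated errors the cross-covariances are all true-score covariance, so they carry over unchanged; only the diagonal terms shrink to ρᵢσᵢ².
True-score variance = [0.76 + 0.80 + 0.70 + 0.77] + 3.5 = 3.03 + 3.5 = 6.53.
Reliability = 6.53 / 7.5 = 0.871.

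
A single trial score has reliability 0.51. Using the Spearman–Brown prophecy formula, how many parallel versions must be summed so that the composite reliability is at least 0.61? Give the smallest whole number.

2

k ≥ ρ*(1−ρ₁)/(ρ₁(1−ρ*)) = 0.61·0.49 / (0.51·0.39) = 1.503.
Smallest integer k = 2.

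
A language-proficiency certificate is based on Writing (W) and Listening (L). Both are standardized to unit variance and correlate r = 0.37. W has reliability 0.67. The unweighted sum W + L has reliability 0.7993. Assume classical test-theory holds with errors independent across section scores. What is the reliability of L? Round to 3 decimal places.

0.780

Var(W+L) = 2 + 2·0.37 = 2.740.
True-score variance = ρ_W + ρ_L + 2·0.37, so 0.7993 = (0.67 + ρ_L + 0.74) / 2.740.
ρ_L = 0.7993·2.740 − 0.67 − 0.74 = 0.780.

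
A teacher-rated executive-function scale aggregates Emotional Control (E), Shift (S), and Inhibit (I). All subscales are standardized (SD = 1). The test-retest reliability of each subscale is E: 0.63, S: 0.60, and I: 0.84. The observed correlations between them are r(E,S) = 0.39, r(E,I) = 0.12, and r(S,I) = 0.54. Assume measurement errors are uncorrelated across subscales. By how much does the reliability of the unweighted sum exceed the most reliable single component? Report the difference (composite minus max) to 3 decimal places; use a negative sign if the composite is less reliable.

-0.022

Var(sum) = 3 + 2.1 = 5.1; true-score variance = 2.07 + 2.1 = 4.17; composite reliability = 0.8176.
Max component reliability = 0.8400.
Difference = 0.8176 − 0.8400 = -0.022.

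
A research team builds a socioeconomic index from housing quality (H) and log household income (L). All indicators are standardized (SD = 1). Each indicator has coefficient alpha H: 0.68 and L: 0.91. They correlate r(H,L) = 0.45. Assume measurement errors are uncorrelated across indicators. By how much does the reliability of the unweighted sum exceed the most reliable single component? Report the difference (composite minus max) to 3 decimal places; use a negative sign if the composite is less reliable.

-0.051

Var(sum) = 2 + 0.9 = 2.9; true-score variance = 1.59 + 0.9 = 2.49; composite reliability = 0.8586.
Max component reliability = 0.9100.
Difference = 0.8586 − 0.9100 = -0.051.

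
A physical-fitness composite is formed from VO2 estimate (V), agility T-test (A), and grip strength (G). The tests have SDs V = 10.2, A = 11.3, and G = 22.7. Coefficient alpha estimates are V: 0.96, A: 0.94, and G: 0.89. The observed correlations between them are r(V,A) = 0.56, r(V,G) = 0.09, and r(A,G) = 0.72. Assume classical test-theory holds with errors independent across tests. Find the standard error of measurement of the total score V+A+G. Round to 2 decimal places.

Var(total) = 747.02 + 540.143 = 1287.16.
True-score variance = 678.515 + 540.143 = 1218.66, so reliability = 0.9468.
Error variance = 1287.16 − 1218.66 = 68.5049; SEM = √68.5049 = 8.28.

8.28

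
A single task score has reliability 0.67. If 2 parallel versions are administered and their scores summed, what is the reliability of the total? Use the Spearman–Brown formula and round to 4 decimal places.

0.8024

ρ_k = kρ / (1 + (k−1)ρ) = 2·0.67 / (1 + 1·0.67) = 1.340 / 1.670 = 0.8024.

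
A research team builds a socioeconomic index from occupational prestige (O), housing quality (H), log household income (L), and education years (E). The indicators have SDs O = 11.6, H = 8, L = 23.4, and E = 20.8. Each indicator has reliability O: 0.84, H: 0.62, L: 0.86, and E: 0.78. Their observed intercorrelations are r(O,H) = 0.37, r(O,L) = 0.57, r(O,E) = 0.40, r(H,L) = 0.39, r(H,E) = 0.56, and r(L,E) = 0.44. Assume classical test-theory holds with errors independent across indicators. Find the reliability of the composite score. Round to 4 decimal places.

0.9133

Var(O+H+L+E) = 11.6² + 8² + 23.4² + 20.8² + 2·[11.6·8·0.37 + 11.6·23.4·0.57 + 11.6·20.8·0.40 + 8·23.4·0.39 + 8·20.8·0.56 + 23.4·20.8·0.44] = 1178.76 + 1331.84 = 2510.6.
Because errors are independent across components, Cov(Tᵢ,Tⱼ) = Cov(Xᵢ,Xⱼ); the off-diagonal part of the true-score variance is the same as above.
True-score variance = [11.6²·0.84 + 8²·0.62 + 23.4²·0.86 + 20.8²·0.78] + 1331.84 = 961.071 + 1331.84 = 2292.91.
Reliability = 2292.91 / 2510.6 = 0.9133.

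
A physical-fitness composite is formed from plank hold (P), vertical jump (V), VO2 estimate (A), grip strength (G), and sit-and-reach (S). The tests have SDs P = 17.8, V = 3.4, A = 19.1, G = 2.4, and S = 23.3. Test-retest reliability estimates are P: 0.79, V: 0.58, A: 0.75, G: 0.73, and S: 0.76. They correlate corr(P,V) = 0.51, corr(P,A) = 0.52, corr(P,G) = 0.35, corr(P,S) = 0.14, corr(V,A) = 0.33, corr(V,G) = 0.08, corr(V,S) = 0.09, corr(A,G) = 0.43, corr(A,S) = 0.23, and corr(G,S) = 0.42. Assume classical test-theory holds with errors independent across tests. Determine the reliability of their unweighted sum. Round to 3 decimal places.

Var(P+V+A+G+S) = 17.8² + 3.4² + 19.1² + 2.4² + 23.3² + 2·[17.8·3.4·0.51 + 17.8·19.1·0.52 + 17.8·2.4·0.35 + 17.8·23.3·0.14 + 3.4·19.1·0.33 + 3.4·2.4·0.08 + 3.4·23.3·0.09 + 19.1·2.4·0.43 + 19.1·23.3·0.23 + 2.4·23.3·0.42] = 1241.86 + 910.875 = 2152.74.
With uncorrelated errors the cross-covariances are all true-score covariance, so they carry over unchanged; only the diagonal terms shrink to ρᵢσᵢ².
True-score variance = [17.8²·0.79 + 3.4²·0.58 + 19.1²·0.75 + 2.4²·0.73 + 23.3²·0.76] + 910.875 = 947.417 + 910.875 = 1858.29.
Reliability = 1858.29 / 2152.74 = 0.863.

0.863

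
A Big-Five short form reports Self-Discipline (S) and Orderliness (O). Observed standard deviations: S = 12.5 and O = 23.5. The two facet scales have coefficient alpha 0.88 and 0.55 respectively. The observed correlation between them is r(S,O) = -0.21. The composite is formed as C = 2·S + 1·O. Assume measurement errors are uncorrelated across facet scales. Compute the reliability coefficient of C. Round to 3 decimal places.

0.652

Var(C) = 2²·12.5² + 23.5² + 2·[2·12.5·23.5·(-0.21)] = 1177.25 − 246.75 = 930.5.
With uncorrelated errors the cross-covariances are all true-score covariance, so they carry over unchanged; only the diagonal terms shrink to ρᵢσᵢ².
True-score variance = [2²·12.5²·0.88 + 23.5²·0.55] − 246.75 = 853.737 − 246.75 = 606.987.
Reliability = 606.987 / 930.5 = 0.652.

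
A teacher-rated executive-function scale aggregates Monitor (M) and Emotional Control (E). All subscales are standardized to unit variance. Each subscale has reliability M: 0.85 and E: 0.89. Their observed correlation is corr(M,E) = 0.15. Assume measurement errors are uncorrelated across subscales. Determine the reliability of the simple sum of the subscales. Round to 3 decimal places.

Var(M+E) = 2 + 2·[0.15] = 2 + 0.3 = 2.3.
Because errors are independent across components, Cov(Tᵢ,Tⱼ) = Cov(Xᵢ,Xⱼ); the off-diagonal part of the true-score variance is the same as above.
True-score variance = [0.85 + 0.89] + 0.3 = 1.74 + 0.3 = 2.04.
Reliability = 2.04 / 2.3 = 0.887.

0.887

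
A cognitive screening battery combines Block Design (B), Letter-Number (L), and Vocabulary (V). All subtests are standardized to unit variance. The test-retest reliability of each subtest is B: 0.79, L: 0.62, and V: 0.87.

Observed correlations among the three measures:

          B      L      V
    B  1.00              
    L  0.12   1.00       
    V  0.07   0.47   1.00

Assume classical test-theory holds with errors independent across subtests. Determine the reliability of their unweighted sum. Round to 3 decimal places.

0.833

Var(B+L+V) = 3 + 2·[0.12 + 0.07 + 0.47] = 3 + 1.32 = 4.32.
Because errors are independent across components, Cov(Tᵢ,Tⱼ) = Cov(Xᵢ,Xⱼ); the off-diagonal part of the true-score variance is the same as above.
True-score variance = [0.79 + 0.62 + 0.87] + 1.32 = 2.28 + 1.32 = 3.6.
Reliability = 3.6 / 4.32 = 0.833.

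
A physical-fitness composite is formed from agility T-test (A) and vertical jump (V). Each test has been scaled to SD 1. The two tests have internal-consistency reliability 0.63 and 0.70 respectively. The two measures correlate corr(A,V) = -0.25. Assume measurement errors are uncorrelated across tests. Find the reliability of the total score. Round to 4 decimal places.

Var(A+V) = 2 + 2·[(-0.25)] = 2 − 0.5 = 1.5.
With uncorrelated errors the cross-covariances are all true-score covariance, so they carry over unchanged; only the diagonal terms shrink to ρᵢσᵢ².
True-score variance = [0.63 + 0.70] − 0.5 = 1.33 − 0.5 = 0.83.
Reliability = 0.83 / 1.5 = 0.5533.

0.5533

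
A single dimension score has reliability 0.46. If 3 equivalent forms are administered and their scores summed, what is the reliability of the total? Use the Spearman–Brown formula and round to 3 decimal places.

ρ_k = kρ / (1 + (k−1)ρ) = 3·0.46 / (1 + 2·0.46) = 1.380 / 1.920 = 0.719.

0.719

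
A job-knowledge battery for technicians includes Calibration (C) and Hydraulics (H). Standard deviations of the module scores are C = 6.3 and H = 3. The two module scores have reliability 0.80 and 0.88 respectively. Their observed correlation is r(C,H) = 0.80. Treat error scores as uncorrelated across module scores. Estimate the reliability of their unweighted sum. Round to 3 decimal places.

0.886

Var(C+H) = 6.3² + 3² + 2·[6.3·3·0.80] = 48.69 + 30.24 = 78.93.
Under uncorrelated errors the observed covariances equal the true-score covariances, so only the own-variance terms attenuate.
True-score variance = [6.3²·0.80 + 3²·0.88] + 30.24 = 39.672 + 30.24 = 69.912.
Reliability = 69.912 / 78.93 = 0.886.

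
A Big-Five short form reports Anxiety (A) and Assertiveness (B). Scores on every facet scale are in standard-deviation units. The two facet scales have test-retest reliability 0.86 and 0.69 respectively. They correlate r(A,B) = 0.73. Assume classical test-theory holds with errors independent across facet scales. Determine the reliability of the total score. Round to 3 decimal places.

Var(A+B) = 2 + 2·[0.73] = 2 + 1.46 = 3.46.
Under uncorrelated errors the observed covariances equal the true-score covariances, so only the own-variance terms attenuate.
True-score variance = [0.86 + 0.69] + 1.46 = 1.55 + 1.46 = 3.01.
Reliability = 3.01 / 3.46 = 0.870.

0.870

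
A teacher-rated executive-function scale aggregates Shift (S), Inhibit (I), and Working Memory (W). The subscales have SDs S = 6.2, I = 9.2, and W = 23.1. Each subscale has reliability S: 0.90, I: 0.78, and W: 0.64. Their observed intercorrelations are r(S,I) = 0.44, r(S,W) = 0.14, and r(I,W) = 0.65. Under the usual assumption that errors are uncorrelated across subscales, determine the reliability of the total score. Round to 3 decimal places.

0.790

Var(S+I+W) = 6.2² + 9.2² + 23.1² + 2·[6.2·9.2·0.44 + 6.2·23.1·0.14 + 9.2·23.1·0.65] = 656.69 + 366.573 = 1023.26.
Because errors are independent across components, Cov(Tᵢ,Tⱼ) = Cov(Xᵢ,Xⱼ); the off-diagonal part of the true-score variance is the same as above.
True-score variance = [6.2²·0.90 + 9.2²·0.78 + 23.1²·0.64] + 366.573 = 442.126 + 366.573 = 808.698.
Reliability = 808.698 / 1023.26 = 0.790.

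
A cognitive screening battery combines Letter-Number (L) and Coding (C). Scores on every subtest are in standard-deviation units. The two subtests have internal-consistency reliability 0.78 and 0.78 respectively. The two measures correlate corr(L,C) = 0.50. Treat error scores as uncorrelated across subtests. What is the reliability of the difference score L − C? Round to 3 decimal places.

Var(L−C) = 1 + 1 − 2·0.50 = 2 − 1 = 1.
Because errors are independent across components, Cov(Tᵢ,Tⱼ) = Cov(Xᵢ,Xⱼ); the off-diagonal part of the true-score variance is the same as above.
True-score variance = [0.78 + 0.78] − 1 = 1.56 − 1 = 0.56.
Reliability = 0.56 / 1 = 0.560.

0.560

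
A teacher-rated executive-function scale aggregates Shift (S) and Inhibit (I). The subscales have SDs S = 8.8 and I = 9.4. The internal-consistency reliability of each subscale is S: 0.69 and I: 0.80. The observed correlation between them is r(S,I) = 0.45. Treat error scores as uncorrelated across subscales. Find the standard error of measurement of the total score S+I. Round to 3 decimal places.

6.456

Var(total) = 165.8 + 74.448 = 240.248.
True-score variance = 124.122 + 74.448 = 198.57, so reliability = 0.8265.
Error variance = 240.248 − 198.57 = 41.6784; SEM = √41.6784 = 6.456.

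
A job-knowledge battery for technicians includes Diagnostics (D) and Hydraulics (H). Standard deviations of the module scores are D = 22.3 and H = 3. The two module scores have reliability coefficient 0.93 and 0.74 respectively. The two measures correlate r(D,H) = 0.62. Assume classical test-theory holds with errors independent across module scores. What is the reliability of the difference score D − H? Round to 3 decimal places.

0.912

Var(D−H) = 22.3² + 3² − 2·22.3·3·0.62 = 506.29 − 82.956 = 423.334.
With uncorrelated errors the cross-covariances are all true-score covariance, so they carry over unchanged; only the diagonal terms shrink to ρᵢσᵢ².
True-score variance = [22.3²·0.93 + 3²·0.74] − 82.956 = 469.14 − 82.956 = 386.184.
Reliability = 386.184 / 423.334 = 0.912.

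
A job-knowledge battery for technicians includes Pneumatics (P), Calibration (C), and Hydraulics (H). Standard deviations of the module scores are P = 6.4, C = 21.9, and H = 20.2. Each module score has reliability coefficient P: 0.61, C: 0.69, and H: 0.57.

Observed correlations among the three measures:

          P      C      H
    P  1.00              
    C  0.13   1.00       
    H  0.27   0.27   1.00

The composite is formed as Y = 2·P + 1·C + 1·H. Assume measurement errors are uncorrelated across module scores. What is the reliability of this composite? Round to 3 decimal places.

Var(Y) = 2²·6.4² + 21.9² + 20.2² + 2·[2·6.4·21.9·0.13 + 2·6.4·20.2·0.27 + 21.9·20.2·0.27] = 1051.49 + 451.391 = 1502.88.
Because errors are independent across components, Cov(Tᵢ,Tⱼ) = Cov(Xᵢ,Xⱼ); the off-diagonal part of the true-score variance is the same as above.
True-score variance = [2²·6.4²·0.61 + 21.9²·0.69 + 20.2²·0.57] + 451.391 = 663.456 + 451.391 = 1114.85.
Reliability = 1114.85 / 1502.88 = 0.742.

0.742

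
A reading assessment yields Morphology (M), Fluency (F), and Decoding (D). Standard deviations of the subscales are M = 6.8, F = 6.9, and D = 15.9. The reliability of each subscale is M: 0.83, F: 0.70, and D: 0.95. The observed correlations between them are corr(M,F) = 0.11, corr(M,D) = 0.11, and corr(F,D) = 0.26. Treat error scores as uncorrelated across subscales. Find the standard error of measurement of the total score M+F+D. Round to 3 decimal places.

5.898

Var(total) = 346.66 + 91.158 = 437.818.
True-score variance = 311.876 + 91.158 = 403.034, so reliability = 0.9206.
Error variance = 437.818 − 403.034 = 34.7843; SEM = √34.7843 = 5.898.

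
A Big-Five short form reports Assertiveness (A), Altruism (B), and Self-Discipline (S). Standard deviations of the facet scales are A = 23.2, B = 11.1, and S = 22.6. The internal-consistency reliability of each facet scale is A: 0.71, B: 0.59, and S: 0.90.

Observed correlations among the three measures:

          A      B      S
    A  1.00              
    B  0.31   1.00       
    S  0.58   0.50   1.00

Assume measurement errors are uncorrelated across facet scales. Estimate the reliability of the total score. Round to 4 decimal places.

Var(A+B+S) = 23.2² + 11.1² + 22.6² + 2·[23.2·11.1·0.31 + 23.2·22.6·0.58 + 11.1·22.6·0.50] = 1172.21 + 1018.73 = 2190.94.
Under uncorrelated errors the observed covariances equal the true-score covariances, so only the own-variance terms attenuate.
True-score variance = [23.2²·0.71 + 11.1²·0.59 + 22.6²·0.90] + 1018.73 = 914.528 + 1018.73 = 1933.26.
Reliability = 1933.26 / 2190.94 = 0.8824.

0.8824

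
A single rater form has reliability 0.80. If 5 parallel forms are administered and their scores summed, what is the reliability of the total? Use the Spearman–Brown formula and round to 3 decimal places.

ρ_k = kρ / (1 + (k−1)ρ) = 5·0.80 / (1 + 4·0.80) = 4.000 / 4.200 = 0.952.

0.952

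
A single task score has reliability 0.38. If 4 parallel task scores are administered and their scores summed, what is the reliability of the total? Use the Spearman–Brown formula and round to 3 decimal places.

ρ_k = kρ / (1 + (k−1)ρ) = 4·0.38 / (1 + 3·0.38) = 1.520 / 2.140 = 0.710.

0.710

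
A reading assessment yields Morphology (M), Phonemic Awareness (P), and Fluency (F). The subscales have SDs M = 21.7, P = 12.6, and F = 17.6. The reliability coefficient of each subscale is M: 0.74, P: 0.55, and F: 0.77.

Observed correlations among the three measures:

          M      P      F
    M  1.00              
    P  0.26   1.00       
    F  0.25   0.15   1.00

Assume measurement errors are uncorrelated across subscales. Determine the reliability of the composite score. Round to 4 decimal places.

Var(M+P+F) = 21.7² + 12.6² + 17.6² + 2·[21.7·12.6·0.26 + 21.7·17.6·0.25 + 12.6·17.6·0.15] = 939.41 + 399.666 = 1339.08.
Because errors are independent across components, Cov(Tᵢ,Tⱼ) = Cov(Xᵢ,Xⱼ); the off-diagonal part of the true-score variance is the same as above.
True-score variance = [21.7²·0.74 + 12.6²·0.55 + 17.6²·0.77] + 399.666 = 674.292 + 399.666 = 1073.96.
Reliability = 1073.96 / 1339.08 = 0.8020.

0.8020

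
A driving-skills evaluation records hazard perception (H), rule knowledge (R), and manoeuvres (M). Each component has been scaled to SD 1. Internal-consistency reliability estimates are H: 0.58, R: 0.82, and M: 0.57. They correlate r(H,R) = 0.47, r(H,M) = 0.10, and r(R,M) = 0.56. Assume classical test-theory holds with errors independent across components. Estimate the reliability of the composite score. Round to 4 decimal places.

Var(H+R+M) = 3 + 2·[0.47 + 0.10 + 0.56] = 3 + 2.26 = 5.26.
With uncorrelated errors the cross-covariances are all true-score covariance, so they carry over unchanged; only the diagonal terms shrink to ρᵢσᵢ².
True-score variance = [0.58 + 0.82 + 0.57] + 2.26 = 1.97 + 2.26 = 4.23.
Reliability = 4.23 / 5.26 = 0.8042.

0.8042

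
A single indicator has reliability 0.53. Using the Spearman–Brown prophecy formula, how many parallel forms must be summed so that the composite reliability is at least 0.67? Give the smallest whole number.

2

k ≥ ρ*(1−ρ₁)/(ρ₁(1−ρ*)) = 0.67·0.47 / (0.53·0.33) = 1.800.
Smallest integer k = 2.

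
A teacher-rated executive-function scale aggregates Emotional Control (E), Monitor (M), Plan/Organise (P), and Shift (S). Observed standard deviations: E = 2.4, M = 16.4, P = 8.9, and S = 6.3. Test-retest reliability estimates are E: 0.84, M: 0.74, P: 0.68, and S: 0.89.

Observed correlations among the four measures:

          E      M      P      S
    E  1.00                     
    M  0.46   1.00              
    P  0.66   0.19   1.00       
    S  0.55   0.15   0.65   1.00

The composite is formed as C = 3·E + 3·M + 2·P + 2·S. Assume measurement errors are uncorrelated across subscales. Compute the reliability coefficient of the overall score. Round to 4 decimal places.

Var(C) = 3²·2.4² + 3²·16.4² + 2²·8.9² + 2²·6.3² + 2·[9·2.4·16.4·0.46 + 6·2.4·8.9·0.66 + 6·2.4·6.3·0.55 + 6·16.4·8.9·0.19 + 6·16.4·6.3·0.15 + 4·8.9·6.3·0.65] = 2948.08 + 1405.19 = 4353.27.
With uncorrelated errors the cross-covariances are all true-score covariance, so they carry over unchanged; only the diagonal terms shrink to ρᵢσᵢ².
True-score variance = [3²·2.4²·0.84 + 3²·16.4²·0.74 + 2²·8.9²·0.68 + 2²·6.3²·0.89] + 1405.19 = 2191.57 + 1405.19 = 3596.76.
Reliability = 3596.76 / 4353.27 = 0.8262.

0.8262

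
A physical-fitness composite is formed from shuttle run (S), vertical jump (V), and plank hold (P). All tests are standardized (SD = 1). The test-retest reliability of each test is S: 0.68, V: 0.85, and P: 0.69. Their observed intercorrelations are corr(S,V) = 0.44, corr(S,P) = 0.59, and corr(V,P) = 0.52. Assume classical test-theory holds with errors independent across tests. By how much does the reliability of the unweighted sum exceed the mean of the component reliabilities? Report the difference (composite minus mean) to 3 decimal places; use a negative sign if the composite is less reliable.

0.132

Var(sum) = 3 + 3.1 = 6.1; true-score variance = 2.22 + 3.1 = 5.32; composite reliability = 0.8721.
Mean component reliability = 0.7400.
Difference = 0.8721 − 0.7400 = 0.132.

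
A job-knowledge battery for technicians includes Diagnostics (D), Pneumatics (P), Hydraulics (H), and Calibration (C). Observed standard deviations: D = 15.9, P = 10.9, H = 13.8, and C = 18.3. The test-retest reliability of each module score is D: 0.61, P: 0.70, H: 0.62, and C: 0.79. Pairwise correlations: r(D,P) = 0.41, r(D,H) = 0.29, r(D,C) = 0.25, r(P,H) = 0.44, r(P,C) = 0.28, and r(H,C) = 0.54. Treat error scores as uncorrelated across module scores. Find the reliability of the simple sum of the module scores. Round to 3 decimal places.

0.849

Var(D+P+H+C) = 15.9² + 10.9² + 13.8² + 18.3² + 2·[15.9·10.9·0.41 + 15.9·13.8·0.29 + 15.9·18.3·0.25 + 10.9·13.8·0.44 + 10.9·18.3·0.28 + 13.8·18.3·0.54] = 896.95 + 931.679 = 1828.63.
Under uncorrelated errors the observed covariances equal the true-score covariances, so only the own-variance terms attenuate.
True-score variance = [15.9²·0.61 + 10.9²·0.70 + 13.8²·0.62 + 18.3²·0.79] + 931.679 = 620.017 + 931.679 = 1551.7.
Reliability = 1551.7 / 1828.63 = 0.849.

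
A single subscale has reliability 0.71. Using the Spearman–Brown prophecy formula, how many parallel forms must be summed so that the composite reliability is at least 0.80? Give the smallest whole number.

k ≥ ρ*(1−ρ₁)/(ρ₁(1−ρ*)) = 0.80·0.29 / (0.71·0.20) = 1.634.
Smallest integer k = 2.

2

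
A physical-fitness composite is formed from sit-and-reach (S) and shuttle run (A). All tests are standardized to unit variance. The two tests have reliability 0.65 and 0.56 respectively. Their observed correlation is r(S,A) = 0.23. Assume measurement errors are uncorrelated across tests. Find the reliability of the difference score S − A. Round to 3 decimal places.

0.487

Var(S−A) = 1 + 1 − 2·0.23 = 2 − 0.46 = 1.54.
Because errors are independent across components, Cov(Tᵢ,Tⱼ) = Cov(Xᵢ,Xⱼ); the off-diagonal part of the true-score variance is the same as above.
True-score variance = [0.65 + 0.56] − 0.46 = 1.21 − 0.46 = 0.75.
Reliability = 0.75 / 1.54 = 0.487.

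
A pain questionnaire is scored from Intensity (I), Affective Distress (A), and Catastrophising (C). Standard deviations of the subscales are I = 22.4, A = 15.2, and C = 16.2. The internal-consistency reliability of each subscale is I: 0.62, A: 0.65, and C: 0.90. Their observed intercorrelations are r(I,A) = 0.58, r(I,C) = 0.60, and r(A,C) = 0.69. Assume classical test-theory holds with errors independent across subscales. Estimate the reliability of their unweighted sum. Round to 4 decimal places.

0.8625

Var(I+A+C) = 22.4² + 15.2² + 16.2² + 2·[22.4·15.2·0.58 + 22.4·16.2·0.60 + 15.2·16.2·0.69] = 995.24 + 1170.22 = 2165.46.
Because errors are independent across components, Cov(Tᵢ,Tⱼ) = Cov(Xᵢ,Xⱼ); the off-diagonal part of the true-score variance is the same as above.
True-score variance = [22.4²·0.62 + 15.2²·0.65 + 16.2²·0.90] + 1170.22 = 697.463 + 1170.22 = 1867.69.
Reliability = 1867.69 / 2165.46 = 0.8625.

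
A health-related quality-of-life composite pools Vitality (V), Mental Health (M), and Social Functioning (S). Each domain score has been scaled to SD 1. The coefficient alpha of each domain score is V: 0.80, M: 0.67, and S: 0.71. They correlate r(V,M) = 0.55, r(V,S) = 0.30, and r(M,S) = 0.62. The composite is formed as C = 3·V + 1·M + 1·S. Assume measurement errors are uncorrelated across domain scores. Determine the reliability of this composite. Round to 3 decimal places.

Var(C) = 3² + 1 + 1 + 2·[3·0.55 + 3·0.30 + 0.62] = 11 + 6.34 = 17.34.
Because errors are independent across components, Cov(Tᵢ,Tⱼ) = Cov(Xᵢ,Xⱼ); the off-diagonal part of the true-score variance is the same as above.
True-score variance = [3²·0.80 + 0.67 + 0.71] + 6.34 = 8.58 + 6.34 = 14.92.
Reliability = 14.92 / 17.34 = 0.860.

0.860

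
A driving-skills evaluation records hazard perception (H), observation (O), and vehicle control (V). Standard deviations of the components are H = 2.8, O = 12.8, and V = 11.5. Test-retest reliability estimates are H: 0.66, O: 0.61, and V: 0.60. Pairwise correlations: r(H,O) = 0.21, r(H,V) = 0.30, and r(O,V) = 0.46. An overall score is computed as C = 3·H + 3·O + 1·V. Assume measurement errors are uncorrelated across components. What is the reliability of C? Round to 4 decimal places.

Var(C) = 3²·2.8² + 3²·12.8² + 11.5² + 2·[9·2.8·12.8·0.21 + 3·2.8·11.5·0.30 + 3·12.8·11.5·0.46] = 1677.37 + 599.707 = 2277.08.
Because errors are independent across components, Cov(Tᵢ,Tⱼ) = Cov(Xᵢ,Xⱼ); the off-diagonal part of the true-score variance is the same as above.
True-score variance = [3²·2.8²·0.66 + 3²·12.8²·0.61 + 11.5²·0.60] + 599.707 = 1025.4 + 599.707 = 1625.11.
Reliability = 1625.11 / 2277.08 = 0.7137.

0.7137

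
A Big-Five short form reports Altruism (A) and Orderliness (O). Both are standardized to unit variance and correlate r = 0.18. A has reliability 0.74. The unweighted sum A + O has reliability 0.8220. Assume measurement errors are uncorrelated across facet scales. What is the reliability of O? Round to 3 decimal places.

Var(A+O) = 2 + 2·0.18 = 2.360.
True-score variance = ρ_A + ρ_O + 2·0.18, so 0.8220 = (0.74 + ρ_O + 0.36) / 2.360.
ρ_O = 0.8220·2.360 − 0.74 − 0.36 = 0.840.

0.840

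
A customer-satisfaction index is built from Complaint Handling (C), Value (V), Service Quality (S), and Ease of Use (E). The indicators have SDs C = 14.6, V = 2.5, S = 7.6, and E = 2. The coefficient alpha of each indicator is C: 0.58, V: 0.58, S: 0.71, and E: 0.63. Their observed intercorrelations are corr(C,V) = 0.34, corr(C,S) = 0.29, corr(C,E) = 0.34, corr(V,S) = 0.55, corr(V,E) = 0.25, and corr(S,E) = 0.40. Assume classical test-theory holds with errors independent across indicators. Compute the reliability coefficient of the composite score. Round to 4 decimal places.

0.7407

Var(C+V+S+E) = 14.6² + 2.5² + 7.6² + 2² + 2·[14.6·2.5·0.34 + 14.6·7.6·0.29 + 14.6·2·0.34 + 2.5·7.6·0.55 + 2.5·2·0.25 + 7.6·2·0.40] = 281.17 + 144.593 = 425.763.
Under uncorrelated errors the observed covariances equal the true-score covariances, so only the own-variance terms attenuate.
True-score variance = [14.6²·0.58 + 2.5²·0.58 + 7.6²·0.71 + 2²·0.63] + 144.593 = 170.787 + 144.593 = 315.38.
Reliability = 315.38 / 425.763 = 0.7407.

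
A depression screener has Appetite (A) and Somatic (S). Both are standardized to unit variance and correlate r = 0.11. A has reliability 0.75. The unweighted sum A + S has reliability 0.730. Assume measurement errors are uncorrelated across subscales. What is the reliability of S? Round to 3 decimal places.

0.651

Var(A+S) = 2 + 2·0.11 = 2.220.
True-score variance = ρ_A + ρ_S + 2·0.11, so 0.730 = (0.75 + ρ_S + 0.22) / 2.220.
ρ_S = 0.730·2.220 − 0.75 − 0.22 = 0.651.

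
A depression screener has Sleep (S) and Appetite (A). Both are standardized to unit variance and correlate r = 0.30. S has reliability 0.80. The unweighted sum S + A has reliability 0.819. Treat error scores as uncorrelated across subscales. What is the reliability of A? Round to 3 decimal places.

0.729

Var(S+A) = 2 + 2·0.30 = 2.600.
True-score variance = ρ_S + ρ_A + 2·0.30, so 0.819 = (0.80 + ρ_A + 0.60) / 2.600.
ρ_A = 0.819·2.600 − 0.80 − 0.60 = 0.729.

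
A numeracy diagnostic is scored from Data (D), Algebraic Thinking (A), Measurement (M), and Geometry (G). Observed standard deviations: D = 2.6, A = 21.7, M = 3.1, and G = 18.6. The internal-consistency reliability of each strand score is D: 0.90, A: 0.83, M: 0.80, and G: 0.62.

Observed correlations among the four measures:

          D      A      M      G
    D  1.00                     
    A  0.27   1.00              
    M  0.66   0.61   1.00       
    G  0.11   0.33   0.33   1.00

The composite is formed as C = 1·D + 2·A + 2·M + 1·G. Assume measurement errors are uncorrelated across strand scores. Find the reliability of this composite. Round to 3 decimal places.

0.861

Var(C) = 2.6² + 2²·21.7² + 2²·3.1² + 18.6² + 2·[2·2.6·21.7·0.27 + 2·2.6·3.1·0.66 + 2.6·18.6·0.11 + 4·21.7·3.1·0.61 + 2·21.7·18.6·0.33 + 2·3.1·18.6·0.33] = 2274.72 + 1030.02 = 3304.74.
Under uncorrelated errors the observed covariances equal the true-score covariances, so only the own-variance terms attenuate.
True-score variance = [2.6²·0.90 + 2²·21.7²·0.83 + 2²·3.1²·0.80 + 18.6²·0.62] + 1030.02 = 1814.69 + 1030.02 = 2844.7.
Reliability = 2844.7 / 3304.74 = 0.861.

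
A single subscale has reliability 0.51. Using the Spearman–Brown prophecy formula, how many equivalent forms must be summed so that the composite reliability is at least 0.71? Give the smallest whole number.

k ≥ ρ*(1−ρ₁)/(ρ₁(1−ρ*)) = 0.71·0.49 / (0.51·0.29) = 2.352.
Smallest integer k = 3.

3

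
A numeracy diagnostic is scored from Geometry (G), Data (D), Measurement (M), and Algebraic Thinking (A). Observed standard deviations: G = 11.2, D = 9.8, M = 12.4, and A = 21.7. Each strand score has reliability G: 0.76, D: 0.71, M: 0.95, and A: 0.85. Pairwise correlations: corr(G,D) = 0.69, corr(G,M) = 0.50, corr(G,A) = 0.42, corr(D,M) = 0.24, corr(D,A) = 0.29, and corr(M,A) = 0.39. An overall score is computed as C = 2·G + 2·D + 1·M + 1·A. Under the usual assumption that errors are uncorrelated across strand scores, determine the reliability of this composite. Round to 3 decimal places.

0.908

Var(C) = 2²·11.2² + 2²·9.8² + 12.4² + 21.7² + 2·[4·11.2·9.8·0.69 + 2·11.2·12.4·0.50 + 2·11.2·21.7·0.42 + 2·9.8·12.4·0.24 + 2·9.8·21.7·0.29 + 12.4·21.7·0.39] = 1510.57 + 1865.17 = 3375.74.
Because errors are independent across components, Cov(Tᵢ,Tⱼ) = Cov(Xᵢ,Xⱼ); the off-diagonal part of the true-score variance is the same as above.
True-score variance = [2²·11.2²·0.76 + 2²·9.8²·0.71 + 12.4²·0.95 + 21.7²·0.85] + 1865.17 = 1200.42 + 1865.17 = 3065.59.
Reliability = 3065.59 / 3375.74 = 0.908.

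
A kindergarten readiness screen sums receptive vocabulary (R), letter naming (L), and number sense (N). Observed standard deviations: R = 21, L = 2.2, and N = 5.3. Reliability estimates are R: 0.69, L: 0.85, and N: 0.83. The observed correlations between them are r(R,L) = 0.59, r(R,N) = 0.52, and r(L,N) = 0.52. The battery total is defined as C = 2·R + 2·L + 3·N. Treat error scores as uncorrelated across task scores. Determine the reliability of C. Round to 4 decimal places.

0.8038

Var(C) = 2²·21² + 2²·2.2² + 3²·5.3² + 2·[4·21·2.2·0.59 + 6·21·5.3·0.52 + 6·2.2·5.3·0.52] = 2036.17 + 985.334 = 3021.5.
Because errors are independent across components, Cov(Tᵢ,Tⱼ) = Cov(Xᵢ,Xⱼ); the off-diagonal part of the true-score variance is the same as above.
True-score variance = [2²·21²·0.69 + 2²·2.2²·0.85 + 3²·5.3²·0.83] + 985.334 = 1443.45 + 985.334 = 2428.78.
Reliability = 2428.78 / 3021.5 = 0.8038.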